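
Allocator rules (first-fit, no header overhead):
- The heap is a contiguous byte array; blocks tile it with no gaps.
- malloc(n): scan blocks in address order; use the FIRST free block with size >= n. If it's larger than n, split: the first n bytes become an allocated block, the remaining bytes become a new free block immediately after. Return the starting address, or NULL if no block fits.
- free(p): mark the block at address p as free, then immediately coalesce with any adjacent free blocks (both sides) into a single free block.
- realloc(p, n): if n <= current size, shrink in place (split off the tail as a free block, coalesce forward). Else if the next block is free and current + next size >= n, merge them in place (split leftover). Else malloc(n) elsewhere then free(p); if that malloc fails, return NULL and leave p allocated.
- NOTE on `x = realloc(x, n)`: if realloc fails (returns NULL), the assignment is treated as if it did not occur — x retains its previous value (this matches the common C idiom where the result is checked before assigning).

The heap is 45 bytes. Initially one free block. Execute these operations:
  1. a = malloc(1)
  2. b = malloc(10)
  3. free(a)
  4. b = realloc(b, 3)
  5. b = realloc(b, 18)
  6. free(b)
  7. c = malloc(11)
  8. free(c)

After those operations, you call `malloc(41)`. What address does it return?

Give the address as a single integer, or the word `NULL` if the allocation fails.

Op 1: a = malloc(1) -> a = 0; heap: [0-0 ALLOC][1-44 FREE]
Op 2: b = malloc(10) -> b = 1; heap: [0-0 ALLOC][1-10 ALLOC][11-44 FREE]
Op 3: free(a) -> (freed a); heap: [0-0 FREE][1-10 ALLOC][11-44 FREE]
Op 4: b = realloc(b, 3) -> b = 1; heap: [0-0 FREE][1-3 ALLOC][4-44 FREE]
Op 5: b = realloc(b, 18) -> b = 1; heap: [0-0 FREE][1-18 ALLOC][19-44 FREE]
Op 6: free(b) -> (freed b); heap: [0-44 FREE]
Op 7: c = malloc(11) -> c = 0; heap: [0-10 ALLOC][11-44 FREE]
Op 8: free(c) -> (freed c); heap: [0-44 FREE]
malloc(41): first-fit scan over [0-44 FREE] -> 0

Answer: 0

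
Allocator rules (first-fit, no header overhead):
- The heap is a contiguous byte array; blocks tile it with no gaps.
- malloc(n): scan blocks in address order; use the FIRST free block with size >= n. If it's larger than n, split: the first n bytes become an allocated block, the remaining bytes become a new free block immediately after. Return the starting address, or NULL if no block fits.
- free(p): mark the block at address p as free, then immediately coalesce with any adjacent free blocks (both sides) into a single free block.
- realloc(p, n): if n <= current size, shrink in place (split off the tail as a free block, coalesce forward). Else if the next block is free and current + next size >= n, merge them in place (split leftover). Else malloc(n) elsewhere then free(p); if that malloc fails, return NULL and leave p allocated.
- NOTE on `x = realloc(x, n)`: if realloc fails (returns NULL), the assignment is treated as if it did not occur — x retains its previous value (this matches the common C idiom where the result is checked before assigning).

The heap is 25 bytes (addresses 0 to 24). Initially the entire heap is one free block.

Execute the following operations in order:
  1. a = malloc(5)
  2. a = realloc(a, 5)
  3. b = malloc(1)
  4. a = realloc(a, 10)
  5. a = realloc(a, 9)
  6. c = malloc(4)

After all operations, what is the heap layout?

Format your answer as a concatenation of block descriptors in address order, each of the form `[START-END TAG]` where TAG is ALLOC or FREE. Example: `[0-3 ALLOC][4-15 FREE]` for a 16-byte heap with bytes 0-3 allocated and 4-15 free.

Answer: [0-3 ALLOC][4-4 FREE][5-5 ALLOC][6-14 ALLOC][15-24 FREE]

Derivation:
Op 1: a = malloc(5) -> a = 0; heap: [0-4 ALLOC][5-24 FREE]
Op 2: a = realloc(a, 5) -> a = 0; heap: [0-4 ALLOC][5-24 FREE]
Op 3: b = malloc(1) -> b = 5; heap: [0-4 ALLOC][5-5 ALLOC][6-24 FREE]
Op 4: a = realloc(a, 10) -> a = 6; heap: [0-4 FREE][5-5 ALLOC][6-15 ALLOC][16-24 FREE]
Op 5: a = realloc(a, 9) -> a = 6; heap: [0-4 FREE][5-5 ALLOC][6-14 ALLOC][15-24 FREE]
Op 6: c = malloc(4) -> c = 0; heap: [0-3 ALLOC][4-4 FREE][5-5 ALLOC][6-14 ALLOC][15-24 FREE]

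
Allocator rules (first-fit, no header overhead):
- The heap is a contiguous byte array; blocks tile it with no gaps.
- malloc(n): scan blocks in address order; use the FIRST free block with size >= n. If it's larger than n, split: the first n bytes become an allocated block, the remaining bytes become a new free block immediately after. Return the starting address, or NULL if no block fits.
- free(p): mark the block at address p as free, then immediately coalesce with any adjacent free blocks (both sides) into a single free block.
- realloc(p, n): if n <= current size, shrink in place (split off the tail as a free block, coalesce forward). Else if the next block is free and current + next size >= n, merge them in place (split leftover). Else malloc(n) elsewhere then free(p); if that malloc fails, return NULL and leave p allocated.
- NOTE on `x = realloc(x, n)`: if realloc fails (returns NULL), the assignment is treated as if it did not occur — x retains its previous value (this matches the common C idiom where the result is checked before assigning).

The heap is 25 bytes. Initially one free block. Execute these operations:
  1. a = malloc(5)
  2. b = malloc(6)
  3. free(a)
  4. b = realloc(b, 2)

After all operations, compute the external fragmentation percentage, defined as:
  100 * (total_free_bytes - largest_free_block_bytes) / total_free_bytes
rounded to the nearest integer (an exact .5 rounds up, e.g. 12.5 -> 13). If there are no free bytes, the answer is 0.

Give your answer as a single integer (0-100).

Answer: 22

Derivation:
Op 1: a = malloc(5) -> a = 0; heap: [0-4 ALLOC][5-24 FREE]
Op 2: b = malloc(6) -> b = 5; heap: [0-4 ALLOC][5-10 ALLOC][11-24 FREE]
Op 3: free(a) -> (freed a); heap: [0-4 FREE][5-10 ALLOC][11-24 FREE]
Op 4: b = realloc(b, 2) -> b = 5; heap: [0-4 FREE][5-6 ALLOC][7-24 FREE]
Free blocks: [5 18] total_free=23 largest=18 -> 100*(23-18)/23 = 500/23 ≈ 21.739 -> rounds to 22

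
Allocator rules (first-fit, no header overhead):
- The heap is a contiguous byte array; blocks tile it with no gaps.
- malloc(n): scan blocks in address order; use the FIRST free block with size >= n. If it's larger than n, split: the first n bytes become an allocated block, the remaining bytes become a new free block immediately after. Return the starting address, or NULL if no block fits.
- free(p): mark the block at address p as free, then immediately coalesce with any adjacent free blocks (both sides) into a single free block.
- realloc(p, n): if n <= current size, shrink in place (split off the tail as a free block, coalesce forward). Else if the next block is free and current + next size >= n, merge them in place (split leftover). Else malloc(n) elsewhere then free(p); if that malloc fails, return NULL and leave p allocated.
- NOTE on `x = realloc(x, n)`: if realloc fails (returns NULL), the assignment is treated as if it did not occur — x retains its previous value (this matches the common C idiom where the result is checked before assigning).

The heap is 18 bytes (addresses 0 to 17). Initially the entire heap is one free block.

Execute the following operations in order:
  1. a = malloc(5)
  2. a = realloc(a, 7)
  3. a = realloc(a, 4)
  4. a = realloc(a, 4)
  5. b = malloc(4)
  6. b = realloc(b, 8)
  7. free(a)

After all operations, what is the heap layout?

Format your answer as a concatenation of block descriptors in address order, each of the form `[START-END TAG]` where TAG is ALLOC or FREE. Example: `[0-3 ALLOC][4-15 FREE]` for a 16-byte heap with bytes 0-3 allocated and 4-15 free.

Answer: [0-3 FREE][4-11 ALLOC][12-17 FREE]

Derivation:
Op 1: a = malloc(5) -> a = 0; heap: [0-4 ALLOC][5-17 FREE]
Op 2: a = realloc(a, 7) -> a = 0; heap: [0-6 ALLOC][7-17 FREE]
Op 3: a = realloc(a, 4) -> a = 0; heap: [0-3 ALLOC][4-17 FREE]
Op 4: a = realloc(a, 4) -> a = 0; heap: [0-3 ALLOC][4-17 FREE]
Op 5: b = malloc(4) -> b = 4; heap: [0-3 ALLOC][4-7 ALLOC][8-17 FREE]
Op 6: b = realloc(b, 8) -> b = 4; heap: [0-3 ALLOC][4-11 ALLOC][12-17 FREE]
Op 7: free(a) -> (freed a); heap: [0-3 FREE][4-11 ALLOC][12-17 FREE]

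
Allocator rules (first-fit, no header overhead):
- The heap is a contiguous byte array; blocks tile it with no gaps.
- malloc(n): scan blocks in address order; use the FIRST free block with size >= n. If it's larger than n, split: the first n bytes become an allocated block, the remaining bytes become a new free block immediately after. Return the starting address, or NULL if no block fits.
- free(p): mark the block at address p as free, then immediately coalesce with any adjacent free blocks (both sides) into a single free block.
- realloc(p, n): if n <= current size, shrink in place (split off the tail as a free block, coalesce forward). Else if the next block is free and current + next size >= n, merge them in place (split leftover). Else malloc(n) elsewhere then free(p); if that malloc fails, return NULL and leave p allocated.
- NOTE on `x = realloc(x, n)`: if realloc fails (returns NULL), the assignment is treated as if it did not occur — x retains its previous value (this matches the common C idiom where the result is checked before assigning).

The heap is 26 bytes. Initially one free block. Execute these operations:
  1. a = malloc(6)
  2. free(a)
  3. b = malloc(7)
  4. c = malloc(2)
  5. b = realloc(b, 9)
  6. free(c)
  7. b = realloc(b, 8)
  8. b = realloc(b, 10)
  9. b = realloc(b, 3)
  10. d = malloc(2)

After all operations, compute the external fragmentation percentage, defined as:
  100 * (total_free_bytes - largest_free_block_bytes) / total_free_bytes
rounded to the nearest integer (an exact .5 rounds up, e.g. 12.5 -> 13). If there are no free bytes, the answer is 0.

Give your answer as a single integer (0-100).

Answer: 33

Derivation:
Op 1: a = malloc(6) -> a = 0; heap: [0-5 ALLOC][6-25 FREE]
Op 2: free(a) -> (freed a); heap: [0-25 FREE]
Op 3: b = malloc(7) -> b = 0; heap: [0-6 ALLOC][7-25 FREE]
Op 4: c = malloc(2) -> c = 7; heap: [0-6 ALLOC][7-8 ALLOC][9-25 FREE]
Op 5: b = realloc(b, 9) -> b = 9; heap: [0-6 FREE][7-8 ALLOC][9-17 ALLOC][18-25 FREE]
Op 6: free(c) -> (freed c); heap: [0-8 FREE][9-17 ALLOC][18-25 FREE]
Op 7: b = realloc(b, 8) -> b = 9; heap: [0-8 FREE][9-16 ALLOC][17-25 FREE]
Op 8: b = realloc(b, 10) -> b = 9; heap: [0-8 FREE][9-18 ALLOC][19-25 FREE]
Op 9: b = realloc(b, 3) -> b = 9; heap: [0-8 FREE][9-11 ALLOC][12-25 FREE]
Op 10: d = malloc(2) -> d = 0; heap: [0-1 ALLOC][2-8 FREE][9-11 ALLOC][12-25 FREE]
Free blocks: [7 14] total_free=21 largest=14 -> 100*(21-14)/21 = 700/21 ≈ 33.333 -> rounds to 33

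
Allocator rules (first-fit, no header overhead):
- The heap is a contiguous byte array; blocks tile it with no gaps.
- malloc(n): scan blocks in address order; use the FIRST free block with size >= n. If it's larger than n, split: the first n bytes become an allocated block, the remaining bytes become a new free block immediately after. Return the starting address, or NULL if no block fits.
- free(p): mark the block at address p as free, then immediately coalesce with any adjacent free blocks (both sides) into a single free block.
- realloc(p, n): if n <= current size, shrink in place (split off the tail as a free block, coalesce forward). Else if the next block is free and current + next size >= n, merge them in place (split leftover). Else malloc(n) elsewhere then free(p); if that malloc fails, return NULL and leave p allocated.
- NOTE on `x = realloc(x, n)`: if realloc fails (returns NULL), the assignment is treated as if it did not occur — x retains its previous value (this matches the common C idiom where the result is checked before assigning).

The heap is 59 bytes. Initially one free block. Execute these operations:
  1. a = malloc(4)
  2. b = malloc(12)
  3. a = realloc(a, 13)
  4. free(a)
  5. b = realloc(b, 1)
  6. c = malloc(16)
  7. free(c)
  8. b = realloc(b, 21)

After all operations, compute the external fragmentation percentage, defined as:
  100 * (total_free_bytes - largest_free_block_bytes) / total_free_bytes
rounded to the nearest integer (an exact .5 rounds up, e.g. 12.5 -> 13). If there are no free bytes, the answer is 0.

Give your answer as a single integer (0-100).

Op 1: a = malloc(4) -> a = 0; heap: [0-3 ALLOC][4-58 FREE]
Op 2: b = malloc(12) -> b = 4; heap: [0-3 ALLOC][4-15 ALLOC][16-58 FREE]
Op 3: a = realloc(a, 13) -> a = 16; heap: [0-3 FREE][4-15 ALLOC][16-28 ALLOC][29-58 FREE]
Op 4: free(a) -> (freed a); heap: [0-3 FREE][4-15 ALLOC][16-58 FREE]
Op 5: b = realloc(b, 1) -> b = 4; heap: [0-3 FREE][4-4 ALLOC][5-58 FREE]
Op 6: c = malloc(16) -> c = 5; heap: [0-3 FREE][4-4 ALLOC][5-20 ALLOC][21-58 FREE]
Op 7: free(c) -> (freed c); heap: [0-3 FREE][4-4 ALLOC][5-58 FREE]
Op 8: b = realloc(b, 21) -> b = 4; heap: [0-3 FREE][4-24 ALLOC][25-58 FREE]
Free blocks: [4 34] total_free=38 largest=34 -> 100*(38-34)/38 = 400/38 ≈ 10.526 -> rounds to 11

Answer: 11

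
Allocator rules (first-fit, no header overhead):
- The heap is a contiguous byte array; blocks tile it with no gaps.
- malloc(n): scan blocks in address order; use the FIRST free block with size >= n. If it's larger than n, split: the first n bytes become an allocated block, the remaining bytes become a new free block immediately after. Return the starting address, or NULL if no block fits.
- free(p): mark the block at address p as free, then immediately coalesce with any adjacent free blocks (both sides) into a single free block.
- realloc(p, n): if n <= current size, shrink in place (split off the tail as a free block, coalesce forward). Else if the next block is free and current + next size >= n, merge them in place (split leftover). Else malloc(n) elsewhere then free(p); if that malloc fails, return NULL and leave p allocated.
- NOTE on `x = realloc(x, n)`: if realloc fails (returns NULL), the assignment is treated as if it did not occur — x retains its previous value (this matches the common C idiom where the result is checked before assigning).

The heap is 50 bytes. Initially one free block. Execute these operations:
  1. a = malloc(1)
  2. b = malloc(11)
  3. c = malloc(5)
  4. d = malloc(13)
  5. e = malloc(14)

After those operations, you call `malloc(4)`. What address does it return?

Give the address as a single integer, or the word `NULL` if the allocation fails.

Op 1: a = malloc(1) -> a = 0; heap: [0-0 ALLOC][1-49 FREE]
Op 2: b = malloc(11) -> b = 1; heap: [0-0 ALLOC][1-11 ALLOC][12-49 FREE]
Op 3: c = malloc(5) -> c = 12; heap: [0-0 ALLOC][1-11 ALLOC][12-16 ALLOC][17-49 FREE]
Op 4: d = malloc(13) -> d = 17; heap: [0-0 ALLOC][1-11 ALLOC][12-16 ALLOC][17-29 ALLOC][30-49 FREE]
Op 5: e = malloc(14) -> e = 30; heap: [0-0 ALLOC][1-11 ALLOC][12-16 ALLOC][17-29 ALLOC][30-43 ALLOC][44-49 FREE]
malloc(4): first-fit scan over [0-0 ALLOC][1-11 ALLOC][12-16 ALLOC][17-29 ALLOC][30-43 ALLOC][44-49 FREE] -> 44

Answer: 44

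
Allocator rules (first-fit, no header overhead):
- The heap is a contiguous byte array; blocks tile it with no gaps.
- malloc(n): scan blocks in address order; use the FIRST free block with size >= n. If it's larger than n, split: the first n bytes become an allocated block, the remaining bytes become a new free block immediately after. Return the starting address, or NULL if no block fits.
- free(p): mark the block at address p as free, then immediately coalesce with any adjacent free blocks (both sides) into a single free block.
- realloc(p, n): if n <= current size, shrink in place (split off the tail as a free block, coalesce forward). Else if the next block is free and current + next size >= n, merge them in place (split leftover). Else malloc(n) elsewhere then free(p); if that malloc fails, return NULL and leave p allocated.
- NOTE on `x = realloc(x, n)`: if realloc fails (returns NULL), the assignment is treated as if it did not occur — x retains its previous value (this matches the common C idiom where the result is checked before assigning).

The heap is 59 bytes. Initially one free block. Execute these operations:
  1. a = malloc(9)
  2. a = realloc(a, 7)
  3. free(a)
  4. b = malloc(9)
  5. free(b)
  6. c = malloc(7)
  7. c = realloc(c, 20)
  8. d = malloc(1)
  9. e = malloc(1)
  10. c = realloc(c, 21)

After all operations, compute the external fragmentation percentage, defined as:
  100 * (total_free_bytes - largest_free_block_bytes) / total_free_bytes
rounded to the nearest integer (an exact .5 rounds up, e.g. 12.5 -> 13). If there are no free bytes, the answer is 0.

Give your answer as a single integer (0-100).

Op 1: a = malloc(9) -> a = 0; heap: [0-8 ALLOC][9-58 FREE]
Op 2: a = realloc(a, 7) -> a = 0; heap: [0-6 ALLOC][7-58 FREE]
Op 3: free(a) -> (freed a); heap: [0-58 FREE]
Op 4: b = malloc(9) -> b = 0; heap: [0-8 ALLOC][9-58 FREE]
Op 5: free(b) -> (freed b); heap: [0-58 FREE]
Op 6: c = malloc(7) -> c = 0; heap: [0-6 ALLOC][7-58 FREE]
Op 7: c = realloc(c, 20) -> c = 0; heap: [0-19 ALLOC][20-58 FREE]
Op 8: d = malloc(1) -> d = 20; heap: [0-19 ALLOC][20-20 ALLOC][21-58 FREE]
Op 9: e = malloc(1) -> e = 21; heap: [0-19 ALLOC][20-20 ALLOC][21-21 ALLOC][22-58 FREE]
Op 10: c = realloc(c, 21) -> c = 22; heap: [0-19 FREE][20-20 ALLOC][21-21 ALLOC][22-42 ALLOC][43-58 FREE]
Free blocks: [20 16] total_free=36 largest=20 -> 100*(36-20)/36 = 1600/36 ≈ 44.444 -> rounds to 44

Answer: 44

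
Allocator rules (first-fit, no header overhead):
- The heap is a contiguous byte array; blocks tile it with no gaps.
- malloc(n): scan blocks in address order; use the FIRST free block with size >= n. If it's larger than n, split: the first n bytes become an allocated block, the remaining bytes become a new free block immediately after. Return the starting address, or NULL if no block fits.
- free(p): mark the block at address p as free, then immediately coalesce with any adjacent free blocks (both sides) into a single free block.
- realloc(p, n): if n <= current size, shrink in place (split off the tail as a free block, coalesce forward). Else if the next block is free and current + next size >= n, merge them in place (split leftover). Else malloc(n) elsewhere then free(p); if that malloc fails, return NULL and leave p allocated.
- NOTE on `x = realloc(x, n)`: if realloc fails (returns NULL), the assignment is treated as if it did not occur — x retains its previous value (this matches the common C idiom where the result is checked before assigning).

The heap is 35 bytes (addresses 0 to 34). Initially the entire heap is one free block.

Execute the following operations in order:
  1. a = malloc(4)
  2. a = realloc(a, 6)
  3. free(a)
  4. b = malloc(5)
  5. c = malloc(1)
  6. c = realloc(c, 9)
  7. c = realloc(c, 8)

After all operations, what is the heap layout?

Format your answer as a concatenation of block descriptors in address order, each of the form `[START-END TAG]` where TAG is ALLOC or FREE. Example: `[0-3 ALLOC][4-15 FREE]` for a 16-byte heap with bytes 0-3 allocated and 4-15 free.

Answer: [0-4 ALLOC][5-12 ALLOC][13-34 FREE]

Derivation:
Op 1: a = malloc(4) -> a = 0; heap: [0-3 ALLOC][4-34 FREE]
Op 2: a = realloc(a, 6) -> a = 0; heap: [0-5 ALLOC][6-34 FREE]
Op 3: free(a) -> (freed a); heap: [0-34 FREE]
Op 4: b = malloc(5) -> b = 0; heap: [0-4 ALLOC][5-34 FREE]
Op 5: c = malloc(1) -> c = 5; heap: [0-4 ALLOC][5-5 ALLOC][6-34 FREE]
Op 6: c = realloc(c, 9) -> c = 5; heap: [0-4 ALLOC][5-13 ALLOC][14-34 FREE]
Op 7: c = realloc(c, 8) -> c = 5; heap: [0-4 ALLOC][5-12 ALLOC][13-34 FREE]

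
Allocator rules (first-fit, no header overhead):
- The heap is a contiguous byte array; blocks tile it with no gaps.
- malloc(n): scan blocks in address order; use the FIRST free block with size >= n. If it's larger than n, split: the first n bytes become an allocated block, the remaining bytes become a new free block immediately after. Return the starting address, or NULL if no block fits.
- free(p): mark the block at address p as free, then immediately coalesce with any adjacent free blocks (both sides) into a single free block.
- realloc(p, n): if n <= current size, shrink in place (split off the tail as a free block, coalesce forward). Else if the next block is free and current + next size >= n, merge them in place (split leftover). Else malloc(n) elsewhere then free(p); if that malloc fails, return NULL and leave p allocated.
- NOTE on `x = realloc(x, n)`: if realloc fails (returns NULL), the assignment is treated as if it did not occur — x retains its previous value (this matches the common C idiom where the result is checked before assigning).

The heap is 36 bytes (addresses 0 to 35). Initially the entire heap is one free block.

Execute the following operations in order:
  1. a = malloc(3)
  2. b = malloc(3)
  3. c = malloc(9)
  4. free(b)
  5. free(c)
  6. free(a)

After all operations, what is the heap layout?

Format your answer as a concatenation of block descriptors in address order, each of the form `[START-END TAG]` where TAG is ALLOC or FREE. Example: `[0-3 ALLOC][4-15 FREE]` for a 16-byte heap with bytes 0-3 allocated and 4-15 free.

Op 1: a = malloc(3) -> a = 0; heap: [0-2 ALLOC][3-35 FREE]
Op 2: b = malloc(3) -> b = 3; heap: [0-2 ALLOC][3-5 ALLOC][6-35 FREE]
Op 3: c = malloc(9) -> c = 6; heap: [0-2 ALLOC][3-5 ALLOC][6-14 ALLOC][15-35 FREE]
Op 4: free(b) -> (freed b); heap: [0-2 ALLOC][3-5 FREE][6-14 ALLOC][15-35 FREE]
Op 5: free(c) -> (freed c); heap: [0-2 ALLOC][3-35 FREE]
Op 6: free(a) -> (freed a); heap: [0-35 FREE]

Answer: [0-35 FREE]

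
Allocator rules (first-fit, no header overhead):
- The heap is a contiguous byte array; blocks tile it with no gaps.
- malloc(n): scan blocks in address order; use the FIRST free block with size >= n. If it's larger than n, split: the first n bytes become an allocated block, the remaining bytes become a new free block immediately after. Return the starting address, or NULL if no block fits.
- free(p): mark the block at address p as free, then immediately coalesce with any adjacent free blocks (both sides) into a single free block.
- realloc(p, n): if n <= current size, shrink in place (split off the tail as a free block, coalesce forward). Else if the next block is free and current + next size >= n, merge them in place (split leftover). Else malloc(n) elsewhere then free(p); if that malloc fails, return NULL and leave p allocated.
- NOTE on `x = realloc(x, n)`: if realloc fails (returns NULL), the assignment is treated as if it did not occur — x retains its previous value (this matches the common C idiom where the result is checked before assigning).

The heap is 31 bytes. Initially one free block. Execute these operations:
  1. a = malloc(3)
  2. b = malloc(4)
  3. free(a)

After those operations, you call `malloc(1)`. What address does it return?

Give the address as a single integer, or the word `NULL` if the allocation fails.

Answer: 0

Derivation:
Op 1: a = malloc(3) -> a = 0; heap: [0-2 ALLOC][3-30 FREE]
Op 2: b = malloc(4) -> b = 3; heap: [0-2 ALLOC][3-6 ALLOC][7-30 FREE]
Op 3: free(a) -> (freed a); heap: [0-2 FREE][3-6 ALLOC][7-30 FREE]
malloc(1): first-fit scan over [0-2 FREE][3-6 ALLOC][7-30 FREE] -> 0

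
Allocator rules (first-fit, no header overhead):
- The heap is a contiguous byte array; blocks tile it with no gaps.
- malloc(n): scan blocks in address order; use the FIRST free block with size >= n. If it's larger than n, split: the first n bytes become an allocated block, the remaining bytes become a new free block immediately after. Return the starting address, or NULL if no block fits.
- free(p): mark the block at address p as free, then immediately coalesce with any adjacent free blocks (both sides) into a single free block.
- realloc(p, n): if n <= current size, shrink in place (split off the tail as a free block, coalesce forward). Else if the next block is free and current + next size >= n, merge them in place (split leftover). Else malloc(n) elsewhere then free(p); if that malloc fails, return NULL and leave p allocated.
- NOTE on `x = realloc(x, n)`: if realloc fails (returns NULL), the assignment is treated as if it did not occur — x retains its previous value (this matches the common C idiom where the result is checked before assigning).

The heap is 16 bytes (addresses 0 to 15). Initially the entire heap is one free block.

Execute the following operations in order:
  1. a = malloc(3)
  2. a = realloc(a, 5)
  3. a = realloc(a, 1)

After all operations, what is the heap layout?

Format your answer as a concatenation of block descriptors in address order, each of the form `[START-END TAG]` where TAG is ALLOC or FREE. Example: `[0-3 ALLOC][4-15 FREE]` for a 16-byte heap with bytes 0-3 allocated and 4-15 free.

Op 1: a = malloc(3) -> a = 0; heap: [0-2 ALLOC][3-15 FREE]
Op 2: a = realloc(a, 5) -> a = 0; heap: [0-4 ALLOC][5-15 FREE]
Op 3: a = realloc(a, 1) -> a = 0; heap: [0-0 ALLOC][1-15 FREE]

Answer: [0-0 ALLOC][1-15 FREE]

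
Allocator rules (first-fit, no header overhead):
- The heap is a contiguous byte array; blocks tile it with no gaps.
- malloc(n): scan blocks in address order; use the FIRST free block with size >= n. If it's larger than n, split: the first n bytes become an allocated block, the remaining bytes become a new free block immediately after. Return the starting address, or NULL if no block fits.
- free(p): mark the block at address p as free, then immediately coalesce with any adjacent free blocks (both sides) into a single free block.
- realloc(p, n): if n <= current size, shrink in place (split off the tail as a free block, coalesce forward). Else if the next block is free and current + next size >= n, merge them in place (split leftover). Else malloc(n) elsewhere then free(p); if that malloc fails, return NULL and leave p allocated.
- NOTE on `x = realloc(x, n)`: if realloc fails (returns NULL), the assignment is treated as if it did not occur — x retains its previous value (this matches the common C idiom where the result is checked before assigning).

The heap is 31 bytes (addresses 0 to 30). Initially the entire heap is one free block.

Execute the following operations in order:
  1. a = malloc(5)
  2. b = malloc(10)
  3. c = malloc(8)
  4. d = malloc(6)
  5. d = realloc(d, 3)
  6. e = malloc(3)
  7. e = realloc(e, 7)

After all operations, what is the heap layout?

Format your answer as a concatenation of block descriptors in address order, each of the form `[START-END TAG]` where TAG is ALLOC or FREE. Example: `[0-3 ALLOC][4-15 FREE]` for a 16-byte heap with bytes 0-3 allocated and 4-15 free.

Answer: [0-4 ALLOC][5-14 ALLOC][15-22 ALLOC][23-25 ALLOC][26-28 ALLOC][29-30 FREE]

Derivation:
Op 1: a = malloc(5) -> a = 0; heap: [0-4 ALLOC][5-30 FREE]
Op 2: b = malloc(10) -> b = 5; heap: [0-4 ALLOC][5-14 ALLOC][15-30 FREE]
Op 3: c = malloc(8) -> c = 15; heap: [0-4 ALLOC][5-14 ALLOC][15-22 ALLOC][23-30 FREE]
Op 4: d = malloc(6) -> d = 23; heap: [0-4 ALLOC][5-14 ALLOC][15-22 ALLOC][23-28 ALLOC][29-30 FREE]
Op 5: d = realloc(d, 3) -> d = 23; heap: [0-4 ALLOC][5-14 ALLOC][15-22 ALLOC][23-25 ALLOC][26-30 FREE]
Op 6: e = malloc(3) -> e = 26; heap: [0-4 ALLOC][5-14 ALLOC][15-22 ALLOC][23-25 ALLOC][26-28 ALLOC][29-30 FREE]
Op 7: e = realloc(e, 7) -> NULL (e unchanged); heap: [0-4 ALLOC][5-14 ALLOC][15-22 ALLOC][23-25 ALLOC][26-28 ALLOC][29-30 FREE]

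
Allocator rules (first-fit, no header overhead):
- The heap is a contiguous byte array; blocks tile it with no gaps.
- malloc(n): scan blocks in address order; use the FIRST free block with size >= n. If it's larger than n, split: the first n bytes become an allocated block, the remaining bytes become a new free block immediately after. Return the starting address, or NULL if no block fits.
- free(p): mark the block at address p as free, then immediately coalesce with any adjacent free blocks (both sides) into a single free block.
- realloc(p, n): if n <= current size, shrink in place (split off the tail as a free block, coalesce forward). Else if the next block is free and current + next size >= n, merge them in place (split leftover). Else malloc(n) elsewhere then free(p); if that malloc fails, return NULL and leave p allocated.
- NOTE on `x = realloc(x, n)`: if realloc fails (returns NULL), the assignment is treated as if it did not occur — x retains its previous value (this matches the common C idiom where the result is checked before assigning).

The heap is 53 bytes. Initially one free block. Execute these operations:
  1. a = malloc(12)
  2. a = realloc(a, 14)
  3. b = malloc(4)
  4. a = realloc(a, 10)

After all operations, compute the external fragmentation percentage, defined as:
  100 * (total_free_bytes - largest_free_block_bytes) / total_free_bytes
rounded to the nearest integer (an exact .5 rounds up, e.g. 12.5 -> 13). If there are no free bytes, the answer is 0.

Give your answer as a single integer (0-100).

Op 1: a = malloc(12) -> a = 0; heap: [0-11 ALLOC][12-52 FREE]
Op 2: a = realloc(a, 14) -> a = 0; heap: [0-13 ALLOC][14-52 FREE]
Op 3: b = malloc(4) -> b = 14; heap: [0-13 ALLOC][14-17 ALLOC][18-52 FREE]
Op 4: a = realloc(a, 10) -> a = 0; heap: [0-9 ALLOC][10-13 FREE][14-17 ALLOC][18-52 FREE]
Free blocks: [4 35] total_free=39 largest=35 -> 100*(39-35)/39 = 400/39 ≈ 10.256 -> rounds to 10

Answer: 10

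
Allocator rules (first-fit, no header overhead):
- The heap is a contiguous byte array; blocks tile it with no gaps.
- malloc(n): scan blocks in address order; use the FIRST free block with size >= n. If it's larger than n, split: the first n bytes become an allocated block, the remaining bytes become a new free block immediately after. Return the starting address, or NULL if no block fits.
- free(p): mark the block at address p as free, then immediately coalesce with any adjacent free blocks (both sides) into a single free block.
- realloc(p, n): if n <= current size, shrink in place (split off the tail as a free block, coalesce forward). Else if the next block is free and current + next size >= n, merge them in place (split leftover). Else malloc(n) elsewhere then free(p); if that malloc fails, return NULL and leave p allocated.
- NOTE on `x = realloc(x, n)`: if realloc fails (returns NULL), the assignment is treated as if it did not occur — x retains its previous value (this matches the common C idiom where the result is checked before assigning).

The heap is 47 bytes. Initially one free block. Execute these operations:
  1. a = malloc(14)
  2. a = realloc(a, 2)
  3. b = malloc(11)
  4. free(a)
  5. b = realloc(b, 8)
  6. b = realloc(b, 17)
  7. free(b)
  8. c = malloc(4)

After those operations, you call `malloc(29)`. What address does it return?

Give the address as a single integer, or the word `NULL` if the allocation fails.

Answer: 4

Derivation:
Op 1: a = malloc(14) -> a = 0; heap: [0-13 ALLOC][14-46 FREE]
Op 2: a = realloc(a, 2) -> a = 0; heap: [0-1 ALLOC][2-46 FREE]
Op 3: b = malloc(11) -> b = 2; heap: [0-1 ALLOC][2-12 ALLOC][13-46 FREE]
Op 4: free(a) -> (freed a); heap: [0-1 FREE][2-12 ALLOC][13-46 FREE]
Op 5: b = realloc(b, 8) -> b = 2; heap: [0-1 FREE][2-9 ALLOC][10-46 FREE]
Op 6: b = realloc(b, 17) -> b = 2; heap: [0-1 FREE][2-18 ALLOC][19-46 FREE]
Op 7: free(b) -> (freed b); heap: [0-46 FREE]
Op 8: c = malloc(4) -> c = 0; heap: [0-3 ALLOC][4-46 FREE]
malloc(29): first-fit scan over [0-3 ALLOC][4-46 FREE] -> 4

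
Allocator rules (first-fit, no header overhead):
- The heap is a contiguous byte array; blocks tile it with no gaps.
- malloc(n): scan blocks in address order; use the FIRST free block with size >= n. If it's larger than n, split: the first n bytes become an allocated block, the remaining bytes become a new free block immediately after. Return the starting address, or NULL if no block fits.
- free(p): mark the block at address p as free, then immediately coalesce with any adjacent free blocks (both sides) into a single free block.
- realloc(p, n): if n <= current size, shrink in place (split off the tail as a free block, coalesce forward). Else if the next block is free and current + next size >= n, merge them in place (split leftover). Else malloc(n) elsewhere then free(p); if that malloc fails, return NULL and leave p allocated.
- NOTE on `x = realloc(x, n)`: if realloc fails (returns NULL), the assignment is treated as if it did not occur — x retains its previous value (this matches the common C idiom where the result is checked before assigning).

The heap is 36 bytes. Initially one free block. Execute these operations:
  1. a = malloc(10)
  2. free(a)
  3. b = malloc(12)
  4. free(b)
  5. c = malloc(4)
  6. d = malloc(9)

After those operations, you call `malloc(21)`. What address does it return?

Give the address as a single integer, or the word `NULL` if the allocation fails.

Answer: 13

Derivation:
Op 1: a = malloc(10) -> a = 0; heap: [0-9 ALLOC][10-35 FREE]
Op 2: free(a) -> (freed a); heap: [0-35 FREE]
Op 3: b = malloc(12) -> b = 0; heap: [0-11 ALLOC][12-35 FREE]
Op 4: free(b) -> (freed b); heap: [0-35 FREE]
Op 5: c = malloc(4) -> c = 0; heap: [0-3 ALLOC][4-35 FREE]
Op 6: d = malloc(9) -> d = 4; heap: [0-3 ALLOC][4-12 ALLOC][13-35 FREE]
malloc(21): first-fit scan over [0-3 ALLOC][4-12 ALLOC][13-35 FREE] -> 13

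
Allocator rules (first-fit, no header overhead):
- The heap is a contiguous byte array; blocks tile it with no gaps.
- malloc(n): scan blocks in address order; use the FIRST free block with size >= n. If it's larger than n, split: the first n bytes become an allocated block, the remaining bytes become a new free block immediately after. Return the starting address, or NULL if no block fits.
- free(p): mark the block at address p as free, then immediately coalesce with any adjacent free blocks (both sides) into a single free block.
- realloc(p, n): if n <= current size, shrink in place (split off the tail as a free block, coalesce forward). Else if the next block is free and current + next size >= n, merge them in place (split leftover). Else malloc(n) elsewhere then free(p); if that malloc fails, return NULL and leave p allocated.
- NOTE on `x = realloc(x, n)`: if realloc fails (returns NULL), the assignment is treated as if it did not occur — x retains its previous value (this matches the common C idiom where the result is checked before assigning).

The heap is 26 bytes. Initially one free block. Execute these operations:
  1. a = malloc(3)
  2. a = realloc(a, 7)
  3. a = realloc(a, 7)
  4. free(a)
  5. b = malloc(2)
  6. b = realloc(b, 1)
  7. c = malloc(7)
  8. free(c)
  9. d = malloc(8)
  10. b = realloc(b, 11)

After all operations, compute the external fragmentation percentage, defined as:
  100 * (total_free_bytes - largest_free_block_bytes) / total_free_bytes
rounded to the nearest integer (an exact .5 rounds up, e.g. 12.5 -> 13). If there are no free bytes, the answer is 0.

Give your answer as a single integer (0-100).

Answer: 14

Derivation:
Op 1: a = malloc(3) -> a = 0; heap: [0-2 ALLOC][3-25 FREE]
Op 2: a = realloc(a, 7) -> a = 0; heap: [0-6 ALLOC][7-25 FREE]
Op 3: a = realloc(a, 7) -> a = 0; heap: [0-6 ALLOC][7-25 FREE]
Op 4: free(a) -> (freed a); heap: [0-25 FREE]
Op 5: b = malloc(2) -> b = 0; heap: [0-1 ALLOC][2-25 FREE]
Op 6: b = realloc(b, 1) -> b = 0; heap: [0-0 ALLOC][1-25 FREE]
Op 7: c = malloc(7) -> c = 1; heap: [0-0 ALLOC][1-7 ALLOC][8-25 FREE]
Op 8: free(c) -> (freed c); heap: [0-0 ALLOC][1-25 FREE]
Op 9: d = malloc(8) -> d = 1; heap: [0-0 ALLOC][1-8 ALLOC][9-25 FREE]
Op 10: b = realloc(b, 11) -> b = 9; heap: [0-0 FREE][1-8 ALLOC][9-19 ALLOC][20-25 FREE]
Free blocks: [1 6] total_free=7 largest=6 -> 100*(7-6)/7 = 100/7 ≈ 14.286 -> rounds to 14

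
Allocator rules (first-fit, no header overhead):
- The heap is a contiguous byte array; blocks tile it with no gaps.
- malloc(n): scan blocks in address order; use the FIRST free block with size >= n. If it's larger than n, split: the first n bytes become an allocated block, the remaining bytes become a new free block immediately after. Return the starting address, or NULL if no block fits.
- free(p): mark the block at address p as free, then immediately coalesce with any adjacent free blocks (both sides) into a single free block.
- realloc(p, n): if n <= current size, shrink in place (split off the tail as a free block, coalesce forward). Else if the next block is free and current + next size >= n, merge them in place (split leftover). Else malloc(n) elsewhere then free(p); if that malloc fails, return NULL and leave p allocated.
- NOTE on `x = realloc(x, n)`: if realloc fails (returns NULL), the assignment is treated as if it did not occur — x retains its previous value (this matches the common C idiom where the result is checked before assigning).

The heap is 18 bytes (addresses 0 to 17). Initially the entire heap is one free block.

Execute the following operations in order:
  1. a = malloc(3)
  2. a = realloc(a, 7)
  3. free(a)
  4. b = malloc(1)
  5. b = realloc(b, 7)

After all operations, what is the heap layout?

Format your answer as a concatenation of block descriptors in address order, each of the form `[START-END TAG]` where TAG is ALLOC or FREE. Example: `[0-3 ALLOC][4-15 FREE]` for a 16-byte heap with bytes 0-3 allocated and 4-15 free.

Op 1: a = malloc(3) -> a = 0; heap: [0-2 ALLOC][3-17 FREE]
Op 2: a = realloc(a, 7) -> a = 0; heap: [0-6 ALLOC][7-17 FREE]
Op 3: free(a) -> (freed a); heap: [0-17 FREE]
Op 4: b = malloc(1) -> b = 0; heap: [0-0 ALLOC][1-17 FREE]
Op 5: b = realloc(b, 7) -> b = 0; heap: [0-6 ALLOC][7-17 FREE]

Answer: [0-6 ALLOC][7-17 FREE]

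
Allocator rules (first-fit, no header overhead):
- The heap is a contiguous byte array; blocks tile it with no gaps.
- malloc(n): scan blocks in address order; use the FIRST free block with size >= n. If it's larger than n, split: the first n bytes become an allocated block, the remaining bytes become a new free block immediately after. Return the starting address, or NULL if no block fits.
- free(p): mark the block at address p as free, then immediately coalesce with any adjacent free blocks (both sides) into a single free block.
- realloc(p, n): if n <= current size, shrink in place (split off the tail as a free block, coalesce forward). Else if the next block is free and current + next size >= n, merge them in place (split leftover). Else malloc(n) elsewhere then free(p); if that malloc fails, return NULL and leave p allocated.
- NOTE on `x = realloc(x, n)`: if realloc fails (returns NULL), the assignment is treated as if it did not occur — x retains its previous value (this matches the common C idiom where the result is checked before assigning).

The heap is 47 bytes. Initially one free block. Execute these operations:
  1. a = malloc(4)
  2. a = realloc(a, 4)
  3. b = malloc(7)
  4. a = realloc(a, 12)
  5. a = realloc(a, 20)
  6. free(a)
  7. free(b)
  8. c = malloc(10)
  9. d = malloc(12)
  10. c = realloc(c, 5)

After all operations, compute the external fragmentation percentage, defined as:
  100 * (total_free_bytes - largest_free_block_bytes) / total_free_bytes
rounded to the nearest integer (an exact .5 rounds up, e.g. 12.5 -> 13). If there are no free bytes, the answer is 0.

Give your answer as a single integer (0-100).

Op 1: a = malloc(4) -> a = 0; heap: [0-3 ALLOC][4-46 FREE]
Op 2: a = realloc(a, 4) -> a = 0; heap: [0-3 ALLOC][4-46 FREE]
Op 3: b = malloc(7) -> b = 4; heap: [0-3 ALLOC][4-10 ALLOC][11-46 FREE]
Op 4: a = realloc(a, 12) -> a = 11; heap: [0-3 FREE][4-10 ALLOC][11-22 ALLOC][23-46 FREE]
Op 5: a = realloc(a, 20) -> a = 11; heap: [0-3 FREE][4-10 ALLOC][11-30 ALLOC][31-46 FREE]
Op 6: free(a) -> (freed a); heap: [0-3 FREE][4-10 ALLOC][11-46 FREE]
Op 7: free(b) -> (freed b); heap: [0-46 FREE]
Op 8: c = malloc(10) -> c = 0; heap: [0-9 ALLOC][10-46 FREE]
Op 9: d = malloc(12) -> d = 10; heap: [0-9 ALLOC][10-21 ALLOC][22-46 FREE]
Op 10: c = realloc(c, 5) -> c = 0; heap: [0-4 ALLOC][5-9 FREE][10-21 ALLOC][22-46 FREE]
Free blocks: [5 25] total_free=30 largest=25 -> 100*(30-25)/30 = 500/30 ≈ 16.667 -> rounds to 17

Answer: 17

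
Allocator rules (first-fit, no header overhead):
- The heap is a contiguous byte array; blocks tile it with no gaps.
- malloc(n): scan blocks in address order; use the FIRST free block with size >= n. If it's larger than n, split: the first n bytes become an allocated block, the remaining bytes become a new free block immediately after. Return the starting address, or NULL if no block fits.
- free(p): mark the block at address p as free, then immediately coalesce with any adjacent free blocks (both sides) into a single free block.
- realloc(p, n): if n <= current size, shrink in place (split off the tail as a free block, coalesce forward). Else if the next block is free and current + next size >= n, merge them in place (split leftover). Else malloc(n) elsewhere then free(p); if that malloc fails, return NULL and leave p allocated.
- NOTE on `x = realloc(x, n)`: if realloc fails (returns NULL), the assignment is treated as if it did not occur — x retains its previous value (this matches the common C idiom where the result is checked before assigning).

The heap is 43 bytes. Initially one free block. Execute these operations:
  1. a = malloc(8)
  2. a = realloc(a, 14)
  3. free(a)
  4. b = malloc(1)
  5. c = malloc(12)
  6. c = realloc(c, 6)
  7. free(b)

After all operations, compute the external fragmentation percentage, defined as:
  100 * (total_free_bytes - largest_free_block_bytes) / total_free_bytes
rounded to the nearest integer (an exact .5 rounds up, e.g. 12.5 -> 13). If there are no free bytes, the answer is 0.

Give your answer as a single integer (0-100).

Op 1: a = malloc(8) -> a = 0; heap: [0-7 ALLOC][8-42 FREE]
Op 2: a = realloc(a, 14) -> a = 0; heap: [0-13 ALLOC][14-42 FREE]
Op 3: free(a) -> (freed a); heap: [0-42 FREE]
Op 4: b = malloc(1) -> b = 0; heap: [0-0 ALLOC][1-42 FREE]
Op 5: c = malloc(12) -> c = 1; heap: [0-0 ALLOC][1-12 ALLOC][13-42 FREE]
Op 6: c = realloc(c, 6) -> c = 1; heap: [0-0 ALLOC][1-6 ALLOC][7-42 FREE]
Op 7: free(b) -> (freed b); heap: [0-0 FREE][1-6 ALLOC][7-42 FREE]
Free blocks: [1 36] total_free=37 largest=36 -> 100*(37-36)/37 = 100/37 ≈ 2.703 -> rounds to 3

Answer: 3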